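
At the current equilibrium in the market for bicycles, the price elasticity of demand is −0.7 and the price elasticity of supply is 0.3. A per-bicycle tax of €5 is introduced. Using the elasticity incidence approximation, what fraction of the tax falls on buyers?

Buyers' share ≈ 0.3.

Incidence ratio: buyers' share ≈ εs / (εs + |εd|) = 0.3 / (0.3 + 0.7) = 0.3.
Supply is the less elastic side, so buyers bear the smaller share.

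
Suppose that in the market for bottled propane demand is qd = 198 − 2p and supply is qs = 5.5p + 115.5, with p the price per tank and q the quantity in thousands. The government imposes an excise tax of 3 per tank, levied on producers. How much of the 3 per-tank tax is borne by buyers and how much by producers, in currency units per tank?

Buyers bear 2.2 per tank; producers bear 0.8 per tank.

Before the tax: set 198 − 2p = 5.5p + 115.5 → p* = 11, q* = 176.
With the tax collected from producers, supply shifts: qs = 5.5(p − 3) + 115.5.
Solving gives q = 171.6 with buyers paying 13.2 and producers receiving 10.2 (the 3 wedge).
Burden on buyers: 2.2; on producers: 0.8. (They sum to 3.)
The less price-elastic side of the market bears the larger share of a per-unit tax.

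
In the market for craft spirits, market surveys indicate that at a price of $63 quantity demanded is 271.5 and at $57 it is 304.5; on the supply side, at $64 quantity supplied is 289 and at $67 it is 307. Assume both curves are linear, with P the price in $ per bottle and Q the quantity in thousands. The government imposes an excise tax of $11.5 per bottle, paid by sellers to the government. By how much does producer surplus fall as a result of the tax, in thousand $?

Producer surplus falls by $1432.75 thousand.

Demand slope: (304.5 − 271.5)/(57 − 63) = -5.5, so Qd = 618 − 5.5P.
Supply slope: (307 − 289)/(67 − 64) = 6, so Qs = 6P − 95.
Without the tax, 618 − 5.5P = 6P − 95 gives 11.5P = 713, so P* = $62 and Q* = 277.
With the tax collected from sellers, supply shifts: Qs = 6(P − 11.5) − 95.
Solving gives Q = 244 with buyers paying $68 and sellers receiving $56.5 (the $11.5 wedge).
ΔPS is the trapezoid between Q = 244 and Q = 277 of height $5.5: ½ · (277 + 244) · 5.5 = $1432.75.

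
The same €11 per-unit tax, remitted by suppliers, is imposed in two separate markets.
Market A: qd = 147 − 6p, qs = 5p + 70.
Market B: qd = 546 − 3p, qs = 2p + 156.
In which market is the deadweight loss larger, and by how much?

Market A: pre-tax p* = €7, q* = 105; post-tax q = 75; deadweight loss = €165.
Market B: pre-tax p* = €78, q* = 312; post-tax q = 298.8; deadweight loss = €72.6.
Difference: €165 vs €72.6 → market A is larger by €92.4.

Market A, by €92.4.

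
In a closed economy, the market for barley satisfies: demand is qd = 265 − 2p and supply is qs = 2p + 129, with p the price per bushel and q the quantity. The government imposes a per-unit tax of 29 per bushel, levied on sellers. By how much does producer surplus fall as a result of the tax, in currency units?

Without the tax, 265 − 2p = 2p + 129 gives 4p = 136, so p* = 34 and q* = 197.
With the tax collected from sellers, supply shifts: qs = 2(p − 29) + 129.
New equilibrium: consumers pay 48.5, sellers receive 19.5, q = 168. (Wedge: pb − ps = 29.)
ΔPS is the trapezoid between Q = 168 and Q = 197 of height 14.5: ½ · (197 + 168) · 14.5 = 2646.25.

Producer surplus falls by 2646.25.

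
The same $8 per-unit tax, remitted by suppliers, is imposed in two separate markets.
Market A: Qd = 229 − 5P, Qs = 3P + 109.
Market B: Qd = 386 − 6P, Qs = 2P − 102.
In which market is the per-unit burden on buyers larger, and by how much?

Market A: pre-tax P* = $15, Q* = 154; post-tax Q = 139; per-unit burden on buyers = $3.
Market B: pre-tax P* = $61, Q* = 20; post-tax Q = 8; per-unit burden on buyers = $2.
Difference: $3 vs $2 → market A is larger by $1.

Market A, by $1.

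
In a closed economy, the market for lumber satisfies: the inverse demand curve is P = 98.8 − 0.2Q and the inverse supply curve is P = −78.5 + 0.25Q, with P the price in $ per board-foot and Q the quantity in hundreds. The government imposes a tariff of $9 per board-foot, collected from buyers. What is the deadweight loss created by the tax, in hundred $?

Inverting to Q(P) form: Qd = 494 − 5P; Qs = 4P + 314.
Before the tax: set 494 − 5P = 4P + 314 → P* = $20, Q* = 394.
With the tax collected from buyers, demand (in seller-price terms) shifts: Qd = 494 − 5(P + 9).
Solving gives Q = 374 with buyers paying $24 and suppliers receiving $15 (the $9 wedge).
Quantity falls by |ΔQ| = |394 − 374| = 20.
DWL = ½ · t · |ΔQ| = ½ · 9 · 20 = $90.

Deadweight loss = $90 hundred.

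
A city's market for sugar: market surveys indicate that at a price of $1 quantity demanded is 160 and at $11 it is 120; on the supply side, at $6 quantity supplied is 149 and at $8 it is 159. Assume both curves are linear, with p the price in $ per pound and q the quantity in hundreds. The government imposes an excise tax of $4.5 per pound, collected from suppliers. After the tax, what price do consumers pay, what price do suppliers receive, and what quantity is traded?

Consumers pay $7.5; suppliers receive $3; quantity = 134.

Demand slope: (120 − 160)/(11 − 1) = -4, so qd = 164 − 4p.
Supply slope: (159 − 149)/(8 − 6) = 5, so qs = 5p + 119.
Before the tax: set 164 − 4p = 5p + 119 → p* = $5, q* = 144.
With the tax collected from suppliers, supply shifts: qs = 5(p − 4.5) + 119.
Solving gives q = 134 with consumers paying $7.5 and suppliers receiving $3 (the $4.5 wedge).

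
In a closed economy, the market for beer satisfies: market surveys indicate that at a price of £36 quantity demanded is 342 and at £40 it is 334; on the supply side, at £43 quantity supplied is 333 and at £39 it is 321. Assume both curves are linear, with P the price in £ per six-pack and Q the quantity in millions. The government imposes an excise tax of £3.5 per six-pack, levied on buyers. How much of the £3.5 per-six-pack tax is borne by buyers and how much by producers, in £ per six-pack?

Buyers bear £2.1 per six-pack; producers bear £1.4 per six-pack.

Demand slope: (334 − 342)/(40 − 36) = -2, so Qd = 414 − 2P.
Supply slope: (321 − 333)/(39 − 43) = 3, so Qs = 3P + 204.
Without the tax, 414 − 2P = 3P + 204 gives 5P = 210, so P* = £42 and Q* = 330.
With the tax collected from buyers, demand (in seller-price terms) shifts: Qd = 414 − 2(P + 3.5).
New equilibrium: buyers pay £44.1, producers receive £40.6, Q = 325.8. (Wedge: Pb − Ps = 3.5.)
Burden on buyers: £2.1; on producers: £1.4. (They sum to £3.5.)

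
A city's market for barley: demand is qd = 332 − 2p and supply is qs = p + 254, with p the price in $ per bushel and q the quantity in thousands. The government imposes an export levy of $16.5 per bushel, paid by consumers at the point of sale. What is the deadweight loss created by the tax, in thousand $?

Without the tax, 332 − 2p = p + 254 gives 3p = 78, so p* = $26 and q* = 280.
With the tax collected from consumers, demand (in seller-price terms) shifts: qd = 332 − 2(p + 16.5).
New equilibrium: consumers pay $31.5, suppliers receive $15, q = 269. (Wedge: pb − ps = 16.5.)
Quantity falls by |ΔQ| = |280 − 269| = 11.
DWL = ½ · t · |ΔQ| = ½ · 16.5 · 11 = $90.75.

Deadweight loss = $90.75 thousand.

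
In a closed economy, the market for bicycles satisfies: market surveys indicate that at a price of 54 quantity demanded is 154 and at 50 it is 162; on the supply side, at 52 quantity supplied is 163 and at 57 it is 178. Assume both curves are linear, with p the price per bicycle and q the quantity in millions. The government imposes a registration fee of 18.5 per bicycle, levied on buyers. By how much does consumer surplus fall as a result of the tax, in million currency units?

Consumer surplus falls by 1652.79 million.

Demand slope: (162 − 154)/(50 − 54) = -2, so qd = 262 − 2p.
Supply slope: (178 − 163)/(57 − 52) = 3, so qs = 3p + 7.
Before the tax: set 262 − 2p = 3p + 7 → p* = 51, q* = 160.
With the tax collected from buyers, demand (in seller-price terms) shifts: qd = 262 − 2(p + 18.5).
Solving gives q = 137.8 with buyers paying 62.1 and producers receiving 43.6 (the 18.5 wedge).
ΔCS is the trapezoid between Q = 137.8 and Q = 160 of height 11.1: ½ · (160 + 137.8) · 11.1 = 1652.79.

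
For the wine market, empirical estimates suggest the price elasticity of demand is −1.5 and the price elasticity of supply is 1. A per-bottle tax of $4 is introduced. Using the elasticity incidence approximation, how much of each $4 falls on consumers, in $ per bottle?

Incidence ratio: consumers' share ≈ εs / (εs + |εd|) = 1 / (1 + 1.5) = 0.4.
So consumers bear ≈ 0.4 × $4 = $1.6; producers bear $2.4.

Consumers bear ≈ $1.6 per bottle.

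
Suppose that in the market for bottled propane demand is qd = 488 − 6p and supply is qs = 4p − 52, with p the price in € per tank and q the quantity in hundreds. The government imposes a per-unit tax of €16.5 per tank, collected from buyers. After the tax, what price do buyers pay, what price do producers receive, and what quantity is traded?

Before the tax: set 488 − 6p = 4p − 52 → p* = €54, q* = 164.
With the tax collected from buyers, demand (in seller-price terms) shifts: qd = 488 − 6(p + 16.5).
New equilibrium: buyers pay €60.6, producers receive €44.1, q = 124.4. (Wedge: pb − ps = 16.5.)
The less price-elastic side of the market bears the larger share of a per-unit tax.

Buyers pay €60.6; producers receive €44.1; quantity = 124.4.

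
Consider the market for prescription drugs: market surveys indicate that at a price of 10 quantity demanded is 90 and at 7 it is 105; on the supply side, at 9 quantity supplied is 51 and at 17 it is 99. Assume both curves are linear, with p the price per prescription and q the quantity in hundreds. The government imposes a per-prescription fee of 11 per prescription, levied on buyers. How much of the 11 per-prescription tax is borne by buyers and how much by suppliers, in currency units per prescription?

Buyers bear 6 per prescription; suppliers bear 5 per prescription.

Demand slope: (105 − 90)/(7 − 10) = -5, so qd = 140 − 5p.
Supply slope: (99 − 51)/(17 − 9) = 6, so qs = 6p − 3.
Before the tax: set 140 − 5p = 6p − 3 → p* = 13, q* = 75.
With the tax collected from buyers, demand (in seller-price terms) shifts: qd = 140 − 5(p + 11).
Solving gives q = 45 with buyers paying 19 and suppliers receiving 8 (the 11 wedge).
Burden on buyers: 6; on suppliers: 5. (They sum to 11.)
The less price-elastic side of the market bears the larger share of a per-unit tax.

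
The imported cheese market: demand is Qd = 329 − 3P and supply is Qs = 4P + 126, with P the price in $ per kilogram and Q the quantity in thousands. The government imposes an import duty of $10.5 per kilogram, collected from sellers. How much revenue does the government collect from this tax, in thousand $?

Without the tax, 329 − 3P = 4P + 126 gives 7P = 203, so P* = $29 and Q* = 242.
With the tax collected from sellers, supply shifts: Qs = 4(P − 10.5) + 126.
New equilibrium: buyers pay $35, sellers receive $24.5, Q = 224. (Wedge: Pb − Ps = 10.5.)
Revenue = t · Q = 10.5 · 224 = $2352.

Tax revenue = $2352 thousand.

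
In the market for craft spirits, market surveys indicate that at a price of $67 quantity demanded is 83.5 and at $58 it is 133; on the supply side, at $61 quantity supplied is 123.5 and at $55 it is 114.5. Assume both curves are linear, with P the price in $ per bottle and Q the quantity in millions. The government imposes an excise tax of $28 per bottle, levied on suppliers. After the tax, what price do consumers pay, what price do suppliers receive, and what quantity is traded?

Demand slope: (133 − 83.5)/(58 − 67) = -5.5, so Qd = 452 − 5.5P.
Supply slope: (114.5 − 123.5)/(55 − 61) = 1.5, so Qs = 1.5P + 32.
Without the tax, 452 − 5.5P = 1.5P + 32 gives 7P = 420, so P* = $60 and Q* = 122.
With the tax collected from suppliers, supply shifts: Qs = 1.5(P − 28) + 32.
New equilibrium: consumers pay $66, suppliers receive $38, Q = 89. (Wedge: Pb − Ps = 28.)
The less price-elastic side of the market bears the larger share of a per-unit tax.

Consumers pay $66; suppliers receive $38; quantity = 89.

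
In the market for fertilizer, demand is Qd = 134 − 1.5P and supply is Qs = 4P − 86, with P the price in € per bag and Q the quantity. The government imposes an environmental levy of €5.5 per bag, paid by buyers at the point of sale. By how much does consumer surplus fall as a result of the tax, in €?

Consumer surplus falls by €284.

Before the tax: set 134 − 1.5P = 4P − 86 → P* = €40, Q* = 74.
With the tax collected from buyers, demand (in seller-price terms) shifts: Qd = 134 − 1.5(P + 5.5).
New equilibrium: buyers pay €44, sellers receive €38.5, Q = 68. (Wedge: Pb − Ps = 5.5.)
ΔCS is the trapezoid between Q = 68 and Q = 74 of height €4: ½ · (74 + 68) · 4 = €284.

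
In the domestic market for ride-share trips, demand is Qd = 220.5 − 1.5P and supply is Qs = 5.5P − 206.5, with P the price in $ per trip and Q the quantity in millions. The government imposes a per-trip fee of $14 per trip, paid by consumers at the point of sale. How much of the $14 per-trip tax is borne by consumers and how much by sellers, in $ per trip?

Before the tax: set 220.5 − 1.5P = 5.5P − 206.5 → P* = $61, Q* = 129.
With the tax collected from consumers, demand (in seller-price terms) shifts: Qd = 220.5 − 1.5(P + 14).
New equilibrium: consumers pay $72, sellers receive $58, Q = 112.5. (Wedge: Pb − Ps = 14.)
Burden on consumers: $11; on sellers: $3. (They sum to $14.)
The less price-elastic side of the market bears the larger share of a per-unit tax.

Consumers bear $11 per trip; sellers bear $3 per trip.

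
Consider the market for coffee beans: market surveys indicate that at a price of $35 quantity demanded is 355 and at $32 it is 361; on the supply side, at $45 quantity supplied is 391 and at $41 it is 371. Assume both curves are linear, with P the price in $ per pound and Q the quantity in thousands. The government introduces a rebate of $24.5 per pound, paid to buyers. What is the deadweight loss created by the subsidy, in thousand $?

Demand slope: (361 − 355)/(32 − 35) = -2, so Qd = 425 − 2P.
Supply slope: (371 − 391)/(41 − 45) = 5, so Qs = 5P + 166.
Before the subsidy: set 425 − 2P = 5P + 166 → P* = $37, Q* = 351.
With a per-unit subsidy paid to buyers, each effectively pays P − 24.5, so demand becomes Qd = 425 − 2(P − 24.5).
New equilibrium: buyers pay $19.5, suppliers receive $44, Q = 386. (Wedge: Pb − Ps = −24.5.)
Quantity rises by |ΔQ| = |351 − 386| = 35.
DWL = ½ · t · |ΔQ| = ½ · 24.5 · 35 = $428.75.

Deadweight loss = $428.75 thousand.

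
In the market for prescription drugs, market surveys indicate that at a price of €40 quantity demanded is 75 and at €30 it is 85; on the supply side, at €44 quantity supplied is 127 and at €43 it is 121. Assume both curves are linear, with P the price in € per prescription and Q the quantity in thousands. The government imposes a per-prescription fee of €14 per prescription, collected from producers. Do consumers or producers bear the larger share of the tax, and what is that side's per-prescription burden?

Consumers bear the larger share: €12 per prescription.

Demand slope: (85 − 75)/(30 − 40) = -1, so Qd = 115 − P.
Supply slope: (121 − 127)/(43 − 44) = 6, so Qs = 6P − 137.
Without the tax, 115 − P = 6P − 137 gives 7P = 252, so P* = €36 and Q* = 79.
With the tax collected from producers, supply shifts: Qs = 6(P − 14) − 137.
New equilibrium: consumers pay €48, producers receive €34, Q = 67. (Wedge: Pb − Ps = 14.)
Per-prescription burden: consumers €12, producers €2.
Consumers take the larger share because demand is less price-elastic here (demand slope 1 vs supply slope 6).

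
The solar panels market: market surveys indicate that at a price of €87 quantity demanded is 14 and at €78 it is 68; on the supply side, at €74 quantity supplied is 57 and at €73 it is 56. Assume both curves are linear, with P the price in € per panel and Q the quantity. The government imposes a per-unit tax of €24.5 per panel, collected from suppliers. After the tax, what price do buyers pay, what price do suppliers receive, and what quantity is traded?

Buyers pay €82.5; suppliers receive €58; quantity = 41.

Demand slope: (68 − 14)/(78 − 87) = -6, so Qd = 536 − 6P.
Supply slope: (56 − 57)/(73 − 74) = 1, so Qs = P − 17.
Before the tax: set 536 − 6P = P − 17 → P* = €79, Q* = 62.
With the tax collected from suppliers, supply shifts: Qs = (P − 24.5) − 17.
New equilibrium: buyers pay €82.5, suppliers receive €58, Q = 41. (Wedge: Pb − Ps = 24.5.)
The less price-elastic side of the market bears the larger share of a per-unit tax.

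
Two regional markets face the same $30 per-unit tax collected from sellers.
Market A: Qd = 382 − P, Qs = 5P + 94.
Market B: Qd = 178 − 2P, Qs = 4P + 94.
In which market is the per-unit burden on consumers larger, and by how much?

Market A, by $5.

Market A: pre-tax P* = $48, Q* = 334; post-tax Q = 309; per-unit burden on consumers = $25.
Market B: pre-tax P* = $14, Q* = 150; post-tax Q = 110; per-unit burden on consumers = $20.
Difference: $25 vs $20 → market A is larger by $5.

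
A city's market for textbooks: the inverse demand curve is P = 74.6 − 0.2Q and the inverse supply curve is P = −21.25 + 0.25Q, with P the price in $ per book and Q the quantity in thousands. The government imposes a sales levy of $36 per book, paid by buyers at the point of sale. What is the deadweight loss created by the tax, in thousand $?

Rewrite in direct form: Qd = 373 − 5P and Qs = 4P + 85.
Before the tax: set 373 − 5P = 4P + 85 → P* = $32, Q* = 213.
With the tax collected from buyers, demand (in seller-price terms) shifts: Qd = 373 − 5(P + 36).
Solving gives Q = 133 with buyers paying $48 and sellers receiving $12 (the $36 wedge).
Quantity falls by |ΔQ| = |213 − 133| = 80.
DWL = ½ · t · |ΔQ| = ½ · 36 · 80 = $1440.

Deadweight loss = $1440 thousand.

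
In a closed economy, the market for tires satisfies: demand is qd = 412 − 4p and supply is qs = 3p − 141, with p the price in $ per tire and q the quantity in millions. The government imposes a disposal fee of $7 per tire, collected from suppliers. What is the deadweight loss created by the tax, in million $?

Deadweight loss = $42 million.

Before the tax: set 412 − 4p = 3p − 141 → p* = $79, q* = 96.
With the tax collected from suppliers, supply shifts: qs = 3(p − 7) − 141.
Solving gives q = 84 with consumers paying $82 and suppliers receiving $75 (the $7 wedge).
Quantity falls by |ΔQ| = |96 − 84| = 12.
DWL = ½ · t · |ΔQ| = ½ · 7 · 12 = $42.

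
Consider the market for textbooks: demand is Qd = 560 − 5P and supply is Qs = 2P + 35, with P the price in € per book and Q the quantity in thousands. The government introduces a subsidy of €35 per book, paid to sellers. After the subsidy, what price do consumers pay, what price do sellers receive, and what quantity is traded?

Consumers pay €65; sellers receive €100; quantity = 235.

Before the subsidy: set 560 − 5P = 2P + 35 → P* = €75, Q* = 185.
With a per-unit subsidy paid to sellers, each receives P + 35 per unit sold, so supply becomes Qs = 2(P + 35) + 35.
Solving gives Q = 235 with consumers paying €65 and sellers receiving €100 (the €35 wedge).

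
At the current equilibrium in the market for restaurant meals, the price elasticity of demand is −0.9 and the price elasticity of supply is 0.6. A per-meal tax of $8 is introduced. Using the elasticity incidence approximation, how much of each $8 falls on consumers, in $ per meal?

Consumers bear ≈ $3.2 per meal.

Incidence ratio: consumers' share ≈ εs / (εs + |εd|) = 0.6 / (0.6 + 0.9) = 0.4.
So consumers bear ≈ 0.4 × $8 = $3.2; suppliers bear $4.8.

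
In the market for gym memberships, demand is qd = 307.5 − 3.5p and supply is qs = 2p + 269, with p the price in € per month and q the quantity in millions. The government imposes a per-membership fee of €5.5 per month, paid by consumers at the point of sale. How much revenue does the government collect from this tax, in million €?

Without the tax, 307.5 − 3.5p = 2p + 269 gives 5.5p = 38.5, so p* = €7 and q* = 283.
With the tax collected from consumers, demand (in seller-price terms) shifts: qd = 307.5 − 3.5(p + 5.5).
New equilibrium: consumers pay €9, producers receive €3.5, q = 276. (Wedge: pb − ps = 5.5.)
Revenue = t · Q = 5.5 · 276 = €1518.

Tax revenue = €1518 million.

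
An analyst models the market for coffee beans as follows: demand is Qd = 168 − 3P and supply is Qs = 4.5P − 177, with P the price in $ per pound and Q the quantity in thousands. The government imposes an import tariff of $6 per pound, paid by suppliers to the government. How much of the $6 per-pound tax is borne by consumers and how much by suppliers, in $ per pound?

Consumers bear $3.6 per pound; suppliers bear $2.4 per pound.

Without the tax, 168 − 3P = 4.5P − 177 gives 7.5P = 345, so P* = $46 and Q* = 30.
With the tax collected from suppliers, supply shifts: Qs = 4.5(P − 6) − 177.
New equilibrium: consumers pay $49.6, suppliers receive $43.6, Q = 19.2. (Wedge: Pb − Ps = 6.)
Burden on consumers: $3.6; on suppliers: $2.4. (They sum to $6.)
The less price-elastic side of the market bears the larger share of a per-unit tax.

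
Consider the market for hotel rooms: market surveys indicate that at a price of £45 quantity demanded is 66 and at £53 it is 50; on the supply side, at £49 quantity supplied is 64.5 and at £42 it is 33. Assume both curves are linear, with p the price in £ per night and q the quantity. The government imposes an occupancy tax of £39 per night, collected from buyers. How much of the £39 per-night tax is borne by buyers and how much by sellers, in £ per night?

Buyers bear £27 per night; sellers bear £12 per night.

Demand slope: (50 − 66)/(53 − 45) = -2, so qd = 156 − 2p.
Supply slope: (33 − 64.5)/(42 − 49) = 4.5, so qs = 4.5p − 156.
Without the tax, 156 − 2p = 4.5p − 156 gives 6.5p = 312, so p* = £48 and q* = 60.
With the tax collected from buyers, demand (in seller-price terms) shifts: qd = 156 − 2(p + 39).
New equilibrium: buyers pay £75, sellers receive £36, q = 6. (Wedge: pb − ps = 39.)
Burden on buyers: £27; on sellers: £12. (They sum to £39.)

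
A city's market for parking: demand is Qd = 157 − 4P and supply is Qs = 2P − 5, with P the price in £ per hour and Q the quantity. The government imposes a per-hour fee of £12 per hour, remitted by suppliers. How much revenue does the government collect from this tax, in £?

Tax revenue = £396.

Without the tax, 157 − 4P = 2P − 5 gives 6P = 162, so P* = £27 and Q* = 49.
With the tax collected from suppliers, supply shifts: Qs = 2(P − 12) − 5.
New equilibrium: buyers pay £31, suppliers receive £19, Q = 33. (Wedge: Pb − Ps = 12.)
Revenue = t · Q = 12 · 33 = £396.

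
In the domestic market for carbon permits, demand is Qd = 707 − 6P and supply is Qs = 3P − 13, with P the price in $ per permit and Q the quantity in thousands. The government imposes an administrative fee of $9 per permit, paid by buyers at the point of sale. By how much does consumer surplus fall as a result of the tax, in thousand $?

Without the tax, 707 − 6P = 3P − 13 gives 9P = 720, so P* = $80 and Q* = 227.
With the tax collected from buyers, demand (in seller-price terms) shifts: Qd = 707 − 6(P + 9).
Solving gives Q = 209 with buyers paying $83 and producers receiving $74 (the $9 wedge).
ΔCS is the trapezoid between Q = 209 and Q = 227 of height $3: ½ · (227 + 209) · 3 = $654.

Consumer surplus falls by $654 thousand.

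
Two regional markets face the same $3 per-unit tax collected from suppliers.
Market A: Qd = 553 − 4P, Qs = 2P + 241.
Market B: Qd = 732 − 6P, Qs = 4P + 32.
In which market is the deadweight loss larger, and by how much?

Market B, by $4.8.

Market A: pre-tax P* = $52, Q* = 345; post-tax Q = 341; deadweight loss = $6.
Market B: pre-tax P* = $70, Q* = 312; post-tax Q = 304.8; deadweight loss = $10.8.
Difference: $6 vs $10.8 → market B is larger by $4.8.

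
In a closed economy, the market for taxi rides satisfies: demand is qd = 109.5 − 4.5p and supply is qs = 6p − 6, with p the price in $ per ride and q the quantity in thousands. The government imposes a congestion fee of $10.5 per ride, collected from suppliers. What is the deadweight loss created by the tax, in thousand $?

Deadweight loss = $141.75 thousand.

Before the tax: set 109.5 − 4.5p = 6p − 6 → p* = $11, q* = 60.
With the tax collected from suppliers, supply shifts: qs = 6(p − 10.5) − 6.
Solving gives q = 33 with buyers paying $17 and suppliers receiving $6.5 (the $10.5 wedge).
Quantity falls by |ΔQ| = |60 − 33| = 27.
DWL = ½ · t · |ΔQ| = ½ · 10.5 · 27 = $141.75.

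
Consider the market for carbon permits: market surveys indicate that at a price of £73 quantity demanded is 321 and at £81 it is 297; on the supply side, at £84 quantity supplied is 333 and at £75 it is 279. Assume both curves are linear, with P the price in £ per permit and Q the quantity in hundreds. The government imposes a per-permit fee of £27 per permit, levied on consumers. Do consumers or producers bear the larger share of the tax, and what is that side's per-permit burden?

Consumers bear the larger share: £18 per permit.

Demand slope: (297 − 321)/(81 − 73) = -3, so Qd = 540 − 3P.
Supply slope: (279 − 333)/(75 − 84) = 6, so Qs = 6P − 171.
Before the tax: set 540 − 3P = 6P − 171 → P* = £79, Q* = 303.
With the tax collected from consumers, demand (in seller-price terms) shifts: Qd = 540 − 3(P + 27).
Solving gives Q = 249 with consumers paying £97 and producers receiving £70 (the £27 wedge).
Per-permit burden: consumers £18, producers £9.
Consumers take the larger share because demand is less price-elastic here (demand slope 3 vs supply slope 6).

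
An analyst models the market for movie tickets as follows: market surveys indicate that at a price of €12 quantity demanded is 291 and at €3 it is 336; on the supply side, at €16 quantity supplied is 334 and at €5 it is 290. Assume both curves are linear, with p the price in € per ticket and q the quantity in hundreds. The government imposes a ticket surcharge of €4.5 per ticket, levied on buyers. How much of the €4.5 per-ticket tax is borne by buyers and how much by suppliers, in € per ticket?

Demand slope: (336 − 291)/(3 − 12) = -5, so qd = 351 − 5p.
Supply slope: (290 − 334)/(5 − 16) = 4, so qs = 4p + 270.
Without the tax, 351 − 5p = 4p + 270 gives 9p = 81, so p* = €9 and q* = 306.
With the tax collected from buyers, demand (in seller-price terms) shifts: qd = 351 − 5(p + 4.5).
Solving gives q = 296 with buyers paying €11 and suppliers receiving €6.5 (the €4.5 wedge).
Burden on buyers: €2; on suppliers: €2.5. (They sum to €4.5.)
The less price-elastic side of the market bears the larger share of a per-unit tax.

Buyers bear €2 per ticket; suppliers bear €2.5 per ticket.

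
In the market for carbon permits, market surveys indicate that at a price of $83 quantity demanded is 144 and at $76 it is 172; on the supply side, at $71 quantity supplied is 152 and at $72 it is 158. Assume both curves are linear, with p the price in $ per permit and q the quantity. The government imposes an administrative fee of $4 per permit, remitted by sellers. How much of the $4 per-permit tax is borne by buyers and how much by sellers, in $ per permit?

Buyers bear $2.4 per permit; sellers bear $1.6 per permit.

Demand slope: (172 − 144)/(76 − 83) = -4, so qd = 476 − 4p.
Supply slope: (158 − 152)/(72 − 71) = 6, so qs = 6p − 274.
Before the tax: set 476 − 4p = 6p − 274 → p* = $75, q* = 176.
With the tax collected from sellers, supply shifts: qs = 6(p − 4) − 274.
Solving gives q = 166.4 with buyers paying $77.4 and sellers receiving $73.4 (the $4 wedge).
Burden on buyers: $2.4; on sellers: $1.6. (They sum to $4.)
The less price-elastic side of the market bears the larger share of a per-unit tax.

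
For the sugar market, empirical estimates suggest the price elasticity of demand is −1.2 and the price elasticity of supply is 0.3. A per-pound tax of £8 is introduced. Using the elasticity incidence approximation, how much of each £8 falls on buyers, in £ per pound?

Buyers bear ≈ £1.6 per pound.

Incidence ratio: buyers' share ≈ εs / (εs + |εd|) = 0.3 / (0.3 + 1.2) = 0.2.
So buyers bear ≈ 0.2 × £8 = £1.6; producers bear £6.4.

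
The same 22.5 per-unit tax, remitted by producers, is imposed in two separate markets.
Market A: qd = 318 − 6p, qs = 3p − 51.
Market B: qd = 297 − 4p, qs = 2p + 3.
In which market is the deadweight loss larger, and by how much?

Market A, by 168.75.

Market A: pre-tax p* = 41, q* = 72; post-tax q = 27; deadweight loss = 506.25.
Market B: pre-tax p* = 49, q* = 101; post-tax q = 71; deadweight loss = 337.5.
Difference: 506.25 vs 337.5 → market A is larger by 168.75.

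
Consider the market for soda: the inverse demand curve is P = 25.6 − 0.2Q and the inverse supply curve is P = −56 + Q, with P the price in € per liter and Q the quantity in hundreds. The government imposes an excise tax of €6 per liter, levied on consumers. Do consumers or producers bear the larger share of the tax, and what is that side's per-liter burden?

Inverting to Q(P) form: Qd = 128 − 5P; Qs = P + 56.
Without the tax, 128 − 5P = P + 56 gives 6P = 72, so P* = €12 and Q* = 68.
With the tax collected from consumers, demand (in seller-price terms) shifts: Qd = 128 − 5(P + 6).
New equilibrium: consumers pay €13, producers receive €7, Q = 63. (Wedge: Pb − Ps = 6.)
Per-liter burden: consumers €1, producers €5.
Producers take the larger share because supply is less price-elastic here (demand slope 5 vs supply slope 1).
The less price-elastic side of the market bears the larger share of a per-unit tax.

Producers bear the larger share: €5 per liter.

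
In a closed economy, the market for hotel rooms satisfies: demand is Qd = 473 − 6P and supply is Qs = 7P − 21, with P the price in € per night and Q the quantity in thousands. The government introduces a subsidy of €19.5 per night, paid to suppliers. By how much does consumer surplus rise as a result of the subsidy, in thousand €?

Consumer surplus rises by €2903.25 thousand.

Without the subsidy, 473 − 6P = 7P − 21 gives 13P = 494, so P* = €38 and Q* = 245.
With a per-unit subsidy paid to suppliers, each receives P + 19.5 per unit sold, so supply becomes Qs = 7(P + 19.5) − 21.
Solving gives Q = 308 with consumers paying €27.5 and suppliers receiving €47 (the €19.5 wedge).
ΔCS is the trapezoid between Q = 308 and Q = 245 of height €10.5: ½ · (245 + 308) · 10.5 = €2903.25.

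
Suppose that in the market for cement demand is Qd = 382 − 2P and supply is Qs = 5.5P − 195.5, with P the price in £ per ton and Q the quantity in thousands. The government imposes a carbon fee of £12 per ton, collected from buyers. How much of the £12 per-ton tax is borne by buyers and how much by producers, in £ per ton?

Without the tax, 382 − 2P = 5.5P − 195.5 gives 7.5P = 577.5, so P* = £77 and Q* = 228.
With the tax collected from buyers, demand (in seller-price terms) shifts: Qd = 382 − 2(P + 12).
Solving gives Q = 210.4 with buyers paying £85.8 and producers receiving £73.8 (the £12 wedge).
Burden on buyers: £8.8; on producers: £3.2. (They sum to £12.)

Buyers bear £8.8 per ton; producers bear £3.2 per ton.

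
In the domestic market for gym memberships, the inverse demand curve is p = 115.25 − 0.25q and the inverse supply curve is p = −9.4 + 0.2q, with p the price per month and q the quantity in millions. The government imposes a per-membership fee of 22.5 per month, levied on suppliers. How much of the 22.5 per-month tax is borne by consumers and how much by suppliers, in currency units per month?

Consumers bear 12.5 per month; suppliers bear 10 per month.

Rewrite in direct form: qd = 461 − 4p and qs = 5p + 47.
Before the tax: set 461 − 4p = 5p + 47 → p* = 46, q* = 277.
With the tax collected from suppliers, supply shifts: qs = 5(p − 22.5) + 47.
New equilibrium: consumers pay 58.5, suppliers receive 36, q = 227. (Wedge: pb − ps = 22.5.)
Burden on consumers: 12.5; on suppliers: 10. (They sum to 22.5.)
The less price-elastic side of the market bears the larger share of a per-unit tax.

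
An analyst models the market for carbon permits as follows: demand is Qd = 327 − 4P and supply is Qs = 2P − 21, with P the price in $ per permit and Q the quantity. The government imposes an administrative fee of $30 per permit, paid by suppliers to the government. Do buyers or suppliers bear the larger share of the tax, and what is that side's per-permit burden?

Without the tax, 327 − 4P = 2P − 21 gives 6P = 348, so P* = $58 and Q* = 95.
With the tax collected from suppliers, supply shifts: Qs = 2(P − 30) − 21.
Solving gives Q = 55 with buyers paying $68 and suppliers receiving $38 (the $30 wedge).
Per-permit burden: buyers $10, suppliers $20.
Suppliers take the larger share because supply is less price-elastic here (demand slope 4 vs supply slope 2).
The less price-elastic side of the market bears the larger share of a per-unit tax.

Suppliers bear the larger share: $20 per permit.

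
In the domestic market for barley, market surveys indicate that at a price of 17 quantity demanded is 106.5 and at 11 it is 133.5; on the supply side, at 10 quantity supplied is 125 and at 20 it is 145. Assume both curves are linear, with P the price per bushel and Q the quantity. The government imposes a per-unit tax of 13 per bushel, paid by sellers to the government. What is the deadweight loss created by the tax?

Deadweight loss = 117.

Demand slope: (133.5 − 106.5)/(11 − 17) = -4.5, so Qd = 183 − 4.5P.
Supply slope: (145 − 125)/(20 − 10) = 2, so Qs = 2P + 105.
Before the tax: set 183 − 4.5P = 2P + 105 → P* = 12, Q* = 129.
With the tax collected from sellers, supply shifts: Qs = 2(P − 13) + 105.
New equilibrium: buyers pay 16, sellers receive 3, Q = 111. (Wedge: Pb − Ps = 13.)
Quantity falls by |ΔQ| = |129 − 111| = 18.
DWL = ½ · t · |ΔQ| = ½ · 13 · 18 = 117.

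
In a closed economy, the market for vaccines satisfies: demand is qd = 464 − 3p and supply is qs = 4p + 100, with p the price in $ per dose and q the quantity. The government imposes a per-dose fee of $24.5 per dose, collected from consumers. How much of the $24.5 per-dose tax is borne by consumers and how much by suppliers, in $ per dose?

Without the tax, 464 − 3p = 4p + 100 gives 7p = 364, so p* = $52 and q* = 308.
With the tax collected from consumers, demand (in seller-price terms) shifts: qd = 464 − 3(p + 24.5).
New equilibrium: consumers pay $66, suppliers receive $41.5, q = 266. (Wedge: pb − ps = 24.5.)
Burden on consumers: $14; on suppliers: $10.5. (They sum to $24.5.)
The less price-elastic side of the market bears the larger share of a per-unit tax.

Consumers bear $14 per dose; suppliers bear $10.5 per dose.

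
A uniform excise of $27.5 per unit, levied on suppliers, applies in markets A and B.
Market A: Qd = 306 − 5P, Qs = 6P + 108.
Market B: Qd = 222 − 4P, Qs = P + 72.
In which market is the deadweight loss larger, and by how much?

Market A: pre-tax P* = $18, Q* = 216; post-tax Q = 141; deadweight loss = $1031.25.
Market B: pre-tax P* = $30, Q* = 102; post-tax Q = 80; deadweight loss = $302.5.
Difference: $1031.25 vs $302.5 → market A is larger by $728.75.

Market A, by $728.75.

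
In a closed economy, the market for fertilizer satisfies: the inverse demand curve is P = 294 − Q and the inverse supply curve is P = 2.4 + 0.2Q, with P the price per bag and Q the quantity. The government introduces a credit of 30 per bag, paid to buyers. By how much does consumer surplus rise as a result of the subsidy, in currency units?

Inverting to Q(P) form: Qd = 294 − P; Qs = 5P − 12.
Without the subsidy, 294 − P = 5P − 12 gives 6P = 306, so P* = 51 and Q* = 243.
With a per-unit subsidy paid to buyers, each effectively pays P − 30, so demand becomes Qd = 294 − (P − 30).
New equilibrium: buyers pay 26, producers receive 56, Q = 268. (Wedge: Pb − Ps = −30.)
ΔCS is the trapezoid between Q = 268 and Q = 243 of height 25: ½ · (243 + 268) · 25 = 6387.5.

Consumer surplus rises by 6387.5.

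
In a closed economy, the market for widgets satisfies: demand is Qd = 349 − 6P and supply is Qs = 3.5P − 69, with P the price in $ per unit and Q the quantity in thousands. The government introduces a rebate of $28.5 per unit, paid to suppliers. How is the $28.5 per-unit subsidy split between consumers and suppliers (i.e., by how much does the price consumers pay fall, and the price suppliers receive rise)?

Consumers gain $10.5 per unit; suppliers gain $18 per unit.

Without the subsidy, 349 − 6P = 3.5P − 69 gives 9.5P = 418, so P* = $44 and Q* = 85.
With a per-unit subsidy paid to suppliers, each receives P + 28.5 per unit sold, so supply becomes Qs = 3.5(P + 28.5) − 69.
New equilibrium: consumers pay $33.5, suppliers receive $62, Q = 148. (Wedge: Pb − Ps = −28.5.)
Gain to consumers: $10.5; to suppliers: $18. (They sum to $28.5.)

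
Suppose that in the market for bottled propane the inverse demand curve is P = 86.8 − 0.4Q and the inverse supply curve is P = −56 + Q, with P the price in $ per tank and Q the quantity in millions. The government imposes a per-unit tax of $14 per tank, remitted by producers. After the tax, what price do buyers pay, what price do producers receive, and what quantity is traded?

Inverting to Q(P) form: Qd = 217 − 2.5P; Qs = P + 56.
Before the tax: set 217 − 2.5P = P + 56 → P* = $46, Q* = 102.
With the tax collected from producers, supply shifts: Qs = (P − 14) + 56.
New equilibrium: buyers pay $50, producers receive $36, Q = 92. (Wedge: Pb − Ps = 14.)
The less price-elastic side of the market bears the larger share of a per-unit tax.

Buyers pay $50; producers receive $36; quantity = 92.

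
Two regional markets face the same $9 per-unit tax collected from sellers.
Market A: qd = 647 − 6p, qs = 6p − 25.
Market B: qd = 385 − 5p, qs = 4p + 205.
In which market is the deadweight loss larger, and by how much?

Market A, by $31.5.

Market A: pre-tax p* = $56, q* = 311; post-tax q = 284; deadweight loss = $121.5.
Market B: pre-tax p* = $20, q* = 285; post-tax q = 265; deadweight loss = $90.
Difference: $121.5 vs $90 → market A is larger by $31.5.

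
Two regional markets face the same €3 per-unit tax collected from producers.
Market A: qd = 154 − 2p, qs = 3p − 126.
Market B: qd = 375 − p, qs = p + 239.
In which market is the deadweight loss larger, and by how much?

Market A, by €3.15.

Market A: pre-tax p* = €56, q* = 42; post-tax q = 38.4; deadweight loss = €5.4.
Market B: pre-tax p* = €68, q* = 307; post-tax q = 305.5; deadweight loss = €2.25.
Difference: €5.4 vs €2.25 → market A is larger by €3.15.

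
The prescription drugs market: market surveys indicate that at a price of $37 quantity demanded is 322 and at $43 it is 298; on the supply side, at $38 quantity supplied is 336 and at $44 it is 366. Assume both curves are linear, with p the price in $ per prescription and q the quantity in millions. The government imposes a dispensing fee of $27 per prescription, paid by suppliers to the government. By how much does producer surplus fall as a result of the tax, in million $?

Demand slope: (298 − 322)/(43 − 37) = -4, so qd = 470 − 4p.
Supply slope: (366 − 336)/(44 − 38) = 5, so qs = 5p + 146.
Without the tax, 470 − 4p = 5p + 146 gives 9p = 324, so p* = $36 and q* = 326.
With the tax collected from suppliers, supply shifts: qs = 5(p − 27) + 146.
Solving gives q = 266 with consumers paying $51 and suppliers receiving $24 (the $27 wedge).
ΔPS is the trapezoid between Q = 266 and Q = 326 of height $12: ½ · (326 + 266) · 12 = $3552.

Producer surplus falls by $3552 million.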